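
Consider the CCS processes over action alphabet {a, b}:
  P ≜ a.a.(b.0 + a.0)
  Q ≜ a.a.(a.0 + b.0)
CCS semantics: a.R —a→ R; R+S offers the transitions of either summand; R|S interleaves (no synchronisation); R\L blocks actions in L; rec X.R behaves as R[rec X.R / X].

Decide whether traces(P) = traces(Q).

YES

P's transition system — 4 states:
  p0 = a.a.(b.0 + a.0) → —a→ p1
  p1 = a.(b.0 + a.0) → —a→ p2
  p2 = b.0 + a.0 → —a→ p3, —b→ p3
  p3 = 0 → stopped
Q's transition system — 4 states:
  q0 = a.a.(a.0 + b.0) → —a→ q1
  q1 = a.(a.0 + b.0) → —a→ q2
  q2 = a.0 + b.0 → —a→ q3, —b→ q3
  q3 = 0 → stopped
Bisimilarity quotient blocks:
  B0 = {p0, q0}
  B1 = {p1, q1}
  B2 = {p2, q2}
  B3 = {p3, q3}
p0 ∈ B0, q0 ∈ B0 → same block
Bisimilar ⇒ trace-equivalent.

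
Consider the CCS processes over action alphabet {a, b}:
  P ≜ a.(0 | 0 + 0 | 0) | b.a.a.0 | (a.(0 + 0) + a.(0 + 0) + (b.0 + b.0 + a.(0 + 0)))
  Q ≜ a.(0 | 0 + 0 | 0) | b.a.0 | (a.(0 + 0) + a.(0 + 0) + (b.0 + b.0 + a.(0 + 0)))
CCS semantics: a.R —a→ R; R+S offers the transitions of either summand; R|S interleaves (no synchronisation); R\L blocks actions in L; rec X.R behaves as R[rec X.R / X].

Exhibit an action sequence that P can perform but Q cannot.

LTS(P): 24 reachable states
  u0 = a.(0 | 0 + 0 | 0) | b.a.a.0 | (a.(0 + 0) + a.(0 + 0) + (b.0 + b.0 + a.(0 + 0))) ⊢ --a--▸ u1, --a--▸ u2, --b--▸ u3, --b--▸ u4
  u1 = (0 | 0 + 0 | 0) | b.a.a.0 | (a.(0 + 0) + a.(0 + 0) + (b.0 + b.0 + a.(0 + 0))) ⊢ --a--▸ u5, --b--▸ u6, --b--▸ u7
  u2 = a.(0 | 0 + 0 | 0) | b.a.a.0 | (0 + 0) ⊢ --a--▸ u5, --b--▸ u8
  u3 = a.(0 | 0 + 0 | 0) | a.a.0 | (a.(0 + 0) + a.(0 + 0) + (b.0 + b.0 + a.(0 + 0))) ⊢ --a--▸ u6, --a--▸ u8, --a--▸ u9, --b--▸ u10
  u4 = a.(0 | 0 + 0 | 0) | b.a.a.0 | 0 ⊢ --a--▸ u7, --b--▸ u10
  u5 = (0 | 0 + 0 | 0) | b.a.a.0 | (0 + 0) ⊢ --b--▸ u11
  u6 = (0 | 0 + 0 | 0) | a.a.0 | (a.(0 + 0) + a.(0 + 0) + (b.0 + b.0 + a.(0 + 0))) ⊢ --a--▸ u11, --a--▸ u12, --b--▸ u13
  u7 = (0 | 0 + 0 | 0) | b.a.a.0 | 0 ⊢ --b--▸ u13
  u8 = a.(0 | 0 + 0 | 0) | a.a.0 | (0 + 0) ⊢ --a--▸ u11, --a--▸ u14
  u9 = a.(0 | 0 + 0 | 0) | a.0 | (a.(0 + 0) + a.(0 + 0) + (b.0 + b.0 + a.(0 + 0))) ⊢ --a--▸ u12, --a--▸ u14, --a--▸ u15, --b--▸ u16
  u10 = a.(0 | 0 + 0 | 0) | a.a.0 | 0 ⊢ --a--▸ u13, --a--▸ u16
  u11 = (0 | 0 + 0 | 0) | a.a.0 | (0 + 0) ⊢ --a--▸ u17
  u12 = (0 | 0 + 0 | 0) | a.0 | (a.(0 + 0) + a.(0 + 0) + (b.0 + b.0 + a.(0 + 0))) ⊢ --a--▸ u17, --a--▸ u18, --b--▸ u19
  u13 = (0 | 0 + 0 | 0) | a.a.0 | 0 ⊢ --a--▸ u19
  u14 = a.(0 | 0 + 0 | 0) | a.0 | (0 + 0) ⊢ --a--▸ u17, --a--▸ u20
  u15 = a.(0 | 0 + 0 | 0) | 0 | (a.(0 + 0) + a.(0 + 0) + (b.0 + b.0 + a.(0 + 0))) ⊢ --a--▸ u18, --a--▸ u20, --b--▸ u21
  u16 = a.(0 | 0 + 0 | 0) | a.0 | 0 ⊢ --a--▸ u19, --a--▸ u21
  u17 = (0 | 0 + 0 | 0) | a.0 | (0 + 0) ⊢ --a--▸ u22
  u18 = (0 | 0 + 0 | 0) | 0 | (a.(0 + 0) + a.(0 + 0) + (b.0 + b.0 + a.(0 + 0))) ⊢ --a--▸ u22, --b--▸ u23
  u19 = (0 | 0 + 0 | 0) | a.0 | 0 ⊢ --a--▸ u23
  u20 = a.(0 | 0 + 0 | 0) | 0 | (0 + 0) ⊢ --a--▸ u22
  u21 = a.(0 | 0 + 0 | 0) | 0 | 0 ⊢ --a--▸ u23
  u22 = (0 | 0 + 0 | 0) | 0 | (0 + 0) ⊢ stopped
  u23 = (0 | 0 + 0 | 0) | 0 | 0 ⊢ stopped
LTS(Q): 18 reachable states
  v0 = a.(0 | 0 + 0 | 0) | b.a.0 | (a.(0 + 0) + a.(0 + 0) + (b.0 + b.0 + a.(0 + 0))) ⊢ --a--▸ v1, --a--▸ v2, --b--▸ v3, --b--▸ v4
  v1 = (0 | 0 + 0 | 0) | b.a.0 | (a.(0 + 0) + a.(0 + 0) + (b.0 + b.0 + a.(0 + 0))) ⊢ --a--▸ v5, --b--▸ v6, --b--▸ v7
  v2 = a.(0 | 0 + 0 | 0) | b.a.0 | (0 + 0) ⊢ --a--▸ v5, --b--▸ v8
  v3 = a.(0 | 0 + 0 | 0) | a.0 | (a.(0 + 0) + a.(0 + 0) + (b.0 + b.0 + a.(0 + 0))) ⊢ --a--▸ v6, --a--▸ v8, --a--▸ v9, --b--▸ v10
  v4 = a.(0 | 0 + 0 | 0) | b.a.0 | 0 ⊢ --a--▸ v7, --b--▸ v10
  v5 = (0 | 0 + 0 | 0) | b.a.0 | (0 + 0) ⊢ --b--▸ v11
  v6 = (0 | 0 + 0 | 0) | a.0 | (a.(0 + 0) + a.(0 + 0) + (b.0 + b.0 + a.(0 + 0))) ⊢ --a--▸ v11, --a--▸ v12, --b--▸ v13
  v7 = (0 | 0 + 0 | 0) | b.a.0 | 0 ⊢ --b--▸ v13
  v8 = a.(0 | 0 + 0 | 0) | a.0 | (0 + 0) ⊢ --a--▸ v11, --a--▸ v14
  v9 = a.(0 | 0 + 0 | 0) | 0 | (a.(0 + 0) + a.(0 + 0) + (b.0 + b.0 + a.(0 + 0))) ⊢ --a--▸ v12, --a--▸ v14, --b--▸ v15
  v10 = a.(0 | 0 + 0 | 0) | a.0 | 0 ⊢ --a--▸ v13, --a--▸ v15
  v11 = (0 | 0 + 0 | 0) | a.0 | (0 + 0) ⊢ --a--▸ v16
  v12 = (0 | 0 + 0 | 0) | 0 | (a.(0 + 0) + a.(0 + 0) + (b.0 + b.0 + a.(0 + 0))) ⊢ --a--▸ v16, --b--▸ v17
  v13 = (0 | 0 + 0 | 0) | a.0 | 0 ⊢ --a--▸ v17
  v14 = a.(0 | 0 + 0 | 0) | 0 | (0 + 0) ⊢ --a--▸ v16
  v15 = a.(0 | 0 + 0 | 0) | 0 | 0 ⊢ --a--▸ v17
  v16 = (0 | 0 + 0 | 0) | 0 | (0 + 0) ⊢ stopped
  v17 = (0 | 0 + 0 | 0) | 0 | 0 ⊢ stopped
Executing aabaa from P (initial set {u0}):
  after a @ step 1: {u1, u2}
  after a @ step 2: {u5}
  after b @ step 3: {u11}
  after a @ step 4: {u17}
  after a @ step 5: {u22}
  P completes σ.
Executing aabaa from Q (initial set {v0}):
  after a @ step 1: {v1, v2}
  after a @ step 2: {v5}
  after b @ step 3: {v11}
  after a @ step 4: {v16}
  after a @ step 5: ∅ (Q stuck)

aabaa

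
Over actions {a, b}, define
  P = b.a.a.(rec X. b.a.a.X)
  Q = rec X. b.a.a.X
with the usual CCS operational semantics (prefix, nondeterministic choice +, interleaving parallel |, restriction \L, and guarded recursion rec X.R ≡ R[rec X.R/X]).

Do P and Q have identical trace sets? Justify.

trace-equivalent

LTS(P): 4 reachable states
  s0 = b.a.a.(rec X. b.a.a.X) → ··b··> s1
  s1 = a.a.(rec X. b.a.a.X) → ··a··> s2
  s2 = a.(rec X. b.a.a.X) → ··a··> s3
  s3 = rec X. b.a.a.X → ··b··> s1
LTS(Q): 3 reachable states
  t0 = rec X. b.a.a.X → ··b··> t1
  t1 = a.a.(rec X. b.a.a.X) → ··a··> t2
  t2 = a.(rec X. b.a.a.X) → ··a··> t0
Bisimilarity quotient blocks:
  B0 = {s0, s3, t0}
  B1 = {s1, t1}
  B2 = {s2, t2}
s0 ∈ B0, t0 ∈ B0 → same block
Bisimilar ⇒ trace-equivalent.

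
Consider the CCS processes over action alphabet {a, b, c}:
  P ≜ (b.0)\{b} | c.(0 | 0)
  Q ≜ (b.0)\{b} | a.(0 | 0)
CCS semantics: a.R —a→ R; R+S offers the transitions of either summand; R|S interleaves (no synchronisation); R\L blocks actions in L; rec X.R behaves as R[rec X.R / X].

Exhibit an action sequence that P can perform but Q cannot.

Reachable graph of P (2 states):
  u0 = (b.0)\{b} | c.(0 | 0) → ··c··> u1
  u1 = (b.0)\{b} | (0 | 0) → (no moves)
Reachable graph of Q (2 states):
  v0 = (b.0)\{b} | a.(0 | 0) → ··a··> v1
  v1 = (b.0)\{b} | (0 | 0) → (no moves)
Run σ = ⟨c⟩ on P: start {u0}
  step 1 (c): {u1}
  P completes σ.
Run σ = ⟨c⟩ on Q: start {v0}
  step 1 (c): ∅  — Q cannot continue

c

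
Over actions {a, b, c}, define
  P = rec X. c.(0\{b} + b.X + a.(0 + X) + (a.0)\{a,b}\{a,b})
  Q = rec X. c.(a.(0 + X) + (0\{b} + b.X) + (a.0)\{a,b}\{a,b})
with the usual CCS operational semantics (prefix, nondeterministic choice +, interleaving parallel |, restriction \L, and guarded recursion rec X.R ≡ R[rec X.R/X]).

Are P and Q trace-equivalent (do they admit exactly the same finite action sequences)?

trace-equivalent

Reachable graph of P (3 states):
  s0 = rec X. c.(0\{b} + b.X + a.(0 + X) + (a.0)\{a,b}\{a,b}) has moves —c→ s1
  s1 = 0\{b} + b.(rec X. c.(0\{b} + b.X + a.(0 + X) + (a.0)\{a,b}\{a,b})) + a.(0 + (rec X. c.(0\{b} + b.X + a.(0 + X) + (a.0)\{a,b}\{a,b}))) + (a.0)\{a,b}\{a,b} has moves —a→ s2, —b→ s0
  s2 = 0 + (rec X. c.(0\{b} + b.X + a.(0 + X) + (a.0)\{a,b}\{a,b})) has moves —c→ s1
Reachable graph of Q (3 states):
  t0 = rec X. c.(a.(0 + X) + (0\{b} + b.X) + (a.0)\{a,b}\{a,b}) has moves —c→ t1
  t1 = a.(0 + (rec X. c.(a.(0 + X) + (0\{b} + b.X) + (a.0)\{a,b}\{a,b}))) + (0\{b} + b.(rec X. c.(a.(0 + X) + (0\{b} + b.X) + (a.0)\{a,b}\{a,b}))) + (a.0)\{a,b}\{a,b} has moves —a→ t2, —b→ t0
  t2 = 0 + (rec X. c.(a.(0 + X) + (0\{b} + b.X) + (a.0)\{a,b}\{a,b})) has moves —c→ t1
Coarsest stable partition (strong bisimilarity classes):
  B0 = {s0, s2, t0, t2}
  B1 = {s1, t1}
s0 ∈ B0, t0 ∈ B0 → same block
Bisimilar ⇒ trace-equivalent.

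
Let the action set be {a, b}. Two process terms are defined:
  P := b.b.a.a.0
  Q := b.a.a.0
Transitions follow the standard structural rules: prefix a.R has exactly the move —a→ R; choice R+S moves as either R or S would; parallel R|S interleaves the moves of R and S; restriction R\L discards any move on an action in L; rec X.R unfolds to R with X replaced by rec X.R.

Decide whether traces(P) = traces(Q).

traces(P) ≠ traces(Q) — witness ⟨bb⟩

P's transition system — 5 states:
  p0 = b.b.a.a.0 has moves =b=> p1
  p1 = b.a.a.0 has moves =b=> p2
  p2 = a.a.0 has moves =a=> p3
  p3 = a.0 has moves =a=> p4
  p4 = 0 has moves deadlocked
Q's transition system — 4 states:
  q0 = b.a.a.0 has moves =b=> q1
  q1 = a.a.0 has moves =a=> q2
  q2 = a.0 has moves =a=> q3
  q3 = 0 has moves deadlocked
Executing bb from P (initial set {p0}):
  [1] b ⇒ {p1}
  [2] b ⇒ {p2}
  P completes σ.
Executing bb from Q (initial set {q0}):
  [1] b ⇒ {q1}
  [2] b ⇒ no successor for Q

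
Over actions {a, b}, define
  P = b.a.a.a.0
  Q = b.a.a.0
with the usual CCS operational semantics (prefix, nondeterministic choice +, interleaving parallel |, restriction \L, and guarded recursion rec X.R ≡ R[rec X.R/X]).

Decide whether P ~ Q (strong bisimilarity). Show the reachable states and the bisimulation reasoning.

not bisimilar

LTS(P): 5 reachable states
  m0 = b.a.a.a.0 has moves ··b··> m1
  m1 = a.a.a.0 has moves ··a··> m2
  m2 = a.a.0 has moves ··a··> m3
  m3 = a.0 has moves ··a··> m4
  m4 = 0 has moves (no moves)
LTS(Q): 4 reachable states
  n0 = b.a.a.0 has moves ··b··> n1
  n1 = a.a.0 has moves ··a··> n2
  n2 = a.0 has moves ··a··> n3
  n3 = 0 has moves (no moves)
Bisimilarity quotient blocks:
  B0 = {m0}
  B1 = {m1}
  B2 = {m2, n1}
  B3 = {m3, n2}
  B4 = {m4, n3}
  B5 = {n0}
m0 ∈ B0, n0 ∈ B5 → different blocks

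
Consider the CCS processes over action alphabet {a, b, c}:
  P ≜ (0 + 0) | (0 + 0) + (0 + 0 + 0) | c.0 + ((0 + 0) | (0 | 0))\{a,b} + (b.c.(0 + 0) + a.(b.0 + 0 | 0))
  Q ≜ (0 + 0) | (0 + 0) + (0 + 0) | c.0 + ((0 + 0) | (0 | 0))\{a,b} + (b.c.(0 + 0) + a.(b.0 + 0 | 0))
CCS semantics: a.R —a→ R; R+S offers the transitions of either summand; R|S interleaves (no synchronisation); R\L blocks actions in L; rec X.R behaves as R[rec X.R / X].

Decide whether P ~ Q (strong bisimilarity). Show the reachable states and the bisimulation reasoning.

bisimilar

Reachable graph of P (6 states):
  m0 = (0 + 0) | (0 + 0) + (0 + 0 + 0) | c.0 + ((0 + 0) | (0 | 0))\{a,b} + (b.c.(0 + 0) + a.(b.0 + 0 | 0)) ⊢ —a→ m1, —b→ m2, —c→ m3
  m1 = b.0 + 0 | 0 ⊢ —b→ m4
  m2 = c.(0 + 0) ⊢ —c→ m5
  m3 = (0 + 0 + 0) | 0 ⊢ stopped
  m4 = 0 ⊢ stopped
  m5 = 0 + 0 ⊢ stopped
Reachable graph of Q (6 states):
  n0 = (0 + 0) | (0 + 0) + (0 + 0) | c.0 + ((0 + 0) | (0 | 0))\{a,b} + (b.c.(0 + 0) + a.(b.0 + 0 | 0)) ⊢ —a→ n1, —b→ n2, —c→ n3
  n1 = b.0 + 0 | 0 ⊢ —b→ n4
  n2 = c.(0 + 0) ⊢ —c→ n5
  n3 = (0 + 0) | 0 ⊢ stopped
  n4 = 0 ⊢ stopped
  n5 = 0 + 0 ⊢ stopped
Coarsest stable partition (strong bisimilarity classes):
  B0 = {m0, n0}
  B1 = {m1, n1}
  B2 = {m3, m4, m5, n3, n4, n5}
  B3 = {m2, n2}
m0 ∈ B0, n0 ∈ B0 → same block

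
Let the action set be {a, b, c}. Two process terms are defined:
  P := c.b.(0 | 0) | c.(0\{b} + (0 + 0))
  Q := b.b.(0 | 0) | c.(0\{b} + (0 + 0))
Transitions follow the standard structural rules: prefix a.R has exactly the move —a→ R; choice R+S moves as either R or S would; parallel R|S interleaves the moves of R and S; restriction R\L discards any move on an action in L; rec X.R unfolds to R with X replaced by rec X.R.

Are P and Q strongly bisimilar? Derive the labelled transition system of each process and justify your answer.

NO

P's transition system — 6 states:
  p0 = c.b.(0 | 0) | c.(0\{b} + (0 + 0)) has moves -c-> p1, -c-> p2
  p1 = b.(0 | 0) | c.(0\{b} + (0 + 0)) has moves -b-> p3, -c-> p4
  p2 = c.b.(0 | 0) | (0\{b} + (0 + 0)) has moves -c-> p4
  p3 = 0 | 0 | c.(0\{b} + (0 + 0)) has moves -c-> p5
  p4 = b.(0 | 0) | (0\{b} + (0 + 0)) has moves -b-> p5
  p5 = 0 | 0 | (0\{b} + (0 + 0)) has moves stopped
Q's transition system — 6 states:
  q0 = b.b.(0 | 0) | c.(0\{b} + (0 + 0)) has moves -b-> q1, -c-> q2
  q1 = b.(0 | 0) | c.(0\{b} + (0 + 0)) has moves -b-> q3, -c-> q4
  q2 = b.b.(0 | 0) | (0\{b} + (0 + 0)) has moves -b-> q4
  q3 = 0 | 0 | c.(0\{b} + (0 + 0)) has moves -c-> q5
  q4 = b.(0 | 0) | (0\{b} + (0 + 0)) has moves -b-> q5
  q5 = 0 | 0 | (0\{b} + (0 + 0)) has moves stopped
Coarsest stable partition (strong bisimilarity classes):
  B0 = {p0}
  B1 = {p2}
  B2 = {p4, q4}
  B3 = {p5, q5}
  B4 = {p1, q1}
  B5 = {p3, q3}
  B6 = {q0}
  B7 = {q2}
p0 ∈ B0, q0 ∈ B6 → different blocks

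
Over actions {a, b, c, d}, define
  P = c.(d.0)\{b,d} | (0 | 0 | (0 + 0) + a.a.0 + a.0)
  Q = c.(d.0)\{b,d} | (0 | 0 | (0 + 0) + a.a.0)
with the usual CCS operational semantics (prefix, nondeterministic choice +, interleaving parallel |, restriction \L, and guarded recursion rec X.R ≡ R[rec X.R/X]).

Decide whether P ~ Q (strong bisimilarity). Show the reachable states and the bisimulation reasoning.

LTS(P): 6 reachable states
  u0 = c.(d.0)\{b,d} | (0 | 0 | (0 + 0) + a.a.0 + a.0) ⊢ —a→ u1, —a→ u2, —c→ u3
  u1 = c.(d.0)\{b,d} | 0 ⊢ —c→ u4
  u2 = c.(d.0)\{b,d} | a.0 ⊢ —a→ u1, —c→ u5
  u3 = (d.0)\{b,d} | (0 | 0 | (0 + 0) + a.a.0 + a.0) ⊢ —a→ u4, —a→ u5
  u4 = (d.0)\{b,d} | 0 ⊢ ·
  u5 = (d.0)\{b,d} | a.0 ⊢ —a→ u4
LTS(Q): 6 reachable states
  v0 = c.(d.0)\{b,d} | (0 | 0 | (0 + 0) + a.a.0) ⊢ —a→ v1, —c→ v2
  v1 = c.(d.0)\{b,d} | a.0 ⊢ —a→ v3, —c→ v4
  v2 = (d.0)\{b,d} | (0 | 0 | (0 + 0) + a.a.0) ⊢ —a→ v4
  v3 = c.(d.0)\{b,d} | 0 ⊢ —c→ v5
  v4 = (d.0)\{b,d} | a.0 ⊢ —a→ v5
  v5 = (d.0)\{b,d} | 0 ⊢ ·
Coarsest stable partition (strong bisimilarity classes):
  B0 = {u0}
  B1 = {u3}
  B2 = {u4, v5}
  B3 = {u5, v4}
  B4 = {u1, v3}
  B5 = {u2, v1}
  B6 = {v0}
  B7 = {v2}
u0 ∈ B0, v0 ∈ B6 → different blocks

NO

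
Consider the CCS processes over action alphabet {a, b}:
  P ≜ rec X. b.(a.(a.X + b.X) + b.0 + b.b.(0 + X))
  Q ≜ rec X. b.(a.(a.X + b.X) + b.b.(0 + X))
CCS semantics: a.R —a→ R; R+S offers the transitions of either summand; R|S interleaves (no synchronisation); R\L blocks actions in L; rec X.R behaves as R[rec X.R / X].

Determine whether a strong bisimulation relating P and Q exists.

NO

Reachable graph of P (6 states):
  s0 = rec X. b.(a.(a.X + b.X) + b.0 + b.b.(0 + X)) → =b=> s1
  s1 = a.(a.(rec X. b.(a.(a.X + b.X) + b.0 + b.b.(0 + X))) + b.(rec X. b.(a.(a.X + b.X) + b.0 + b.b.(0 + X)))) + b.0 + b.b.(0 + (rec X. b.(a.(a.X + b.X) + b.0 + b.b.(0 + X)))) → =a=> s2, =b=> s3, =b=> s4
  s2 = a.(rec X. b.(a.(a.X + b.X) + b.0 + b.b.(0 + X))) + b.(rec X. b.(a.(a.X + b.X) + b.0 + b.b.(0 + X))) → =a=> s0, =b=> s0
  s3 = 0 → stopped
  s4 = b.(0 + (rec X. b.(a.(a.X + b.X) + b.0 + b.b.(0 + X)))) → =b=> s5
  s5 = 0 + (rec X. b.(a.(a.X + b.X) + b.0 + b.b.(0 + X))) → =b=> s1
Reachable graph of Q (5 states):
  t0 = rec X. b.(a.(a.X + b.X) + b.b.(0 + X)) → =b=> t1
  t1 = a.(a.(rec X. b.(a.(a.X + b.X) + b.b.(0 + X))) + b.(rec X. b.(a.(a.X + b.X) + b.b.(0 + X)))) + b.b.(0 + (rec X. b.(a.(a.X + b.X) + b.b.(0 + X)))) → =a=> t2, =b=> t3
  t2 = a.(rec X. b.(a.(a.X + b.X) + b.b.(0 + X))) + b.(rec X. b.(a.(a.X + b.X) + b.b.(0 + X))) → =a=> t0, =b=> t0
  t3 = b.(0 + (rec X. b.(a.(a.X + b.X) + b.b.(0 + X)))) → =b=> t4
  t4 = 0 + (rec X. b.(a.(a.X + b.X) + b.b.(0 + X))) → =b=> t1
Coarsest stable partition (strong bisimilarity classes):
  B0 = {s0, s5}
  B1 = {s1}
  B2 = {s4}
  B3 = {s2}
  B4 = {s3}
  B5 = {t0, t4}
  B6 = {t1}
  B7 = {t3}
  B8 = {t2}
s0 ∈ B0, t0 ∈ B5 → different blocks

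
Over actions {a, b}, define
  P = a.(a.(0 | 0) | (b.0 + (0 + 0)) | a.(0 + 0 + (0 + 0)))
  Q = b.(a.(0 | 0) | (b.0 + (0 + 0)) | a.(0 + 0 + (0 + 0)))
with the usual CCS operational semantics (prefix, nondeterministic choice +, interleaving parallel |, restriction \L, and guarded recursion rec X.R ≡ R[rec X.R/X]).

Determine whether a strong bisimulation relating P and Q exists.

not bisimilar

LTS(P): 9 reachable states
  p0 = a.(a.(0 | 0) | (b.0 + (0 + 0)) | a.(0 + 0 + (0 + 0))) has moves -a-> p1
  p1 = a.(0 | 0) | (b.0 + (0 + 0)) | a.(0 + 0 + (0 + 0)) has moves -a-> p2, -a-> p3, -b-> p4
  p2 = 0 | 0 | (b.0 + (0 + 0)) | a.(0 + 0 + (0 + 0)) has moves -a-> p5, -b-> p6
  p3 = a.(0 | 0) | (b.0 + (0 + 0)) | (0 + 0 + (0 + 0)) has moves -a-> p5, -b-> p7
  p4 = a.(0 | 0) | 0 | a.(0 + 0 + (0 + 0)) has moves -a-> p6, -a-> p7
  p5 = 0 | 0 | (b.0 + (0 + 0)) | (0 + 0 + (0 + 0)) has moves -b-> p8
  p6 = 0 | 0 | 0 | a.(0 + 0 + (0 + 0)) has moves -a-> p8
  p7 = a.(0 | 0) | 0 | (0 + 0 + (0 + 0)) has moves -a-> p8
  p8 = 0 | 0 | 0 | (0 + 0 + (0 + 0)) has moves stopped
LTS(Q): 9 reachable states
  q0 = b.(a.(0 | 0) | (b.0 + (0 + 0)) | a.(0 + 0 + (0 + 0))) has moves -b-> q1
  q1 = a.(0 | 0) | (b.0 + (0 + 0)) | a.(0 + 0 + (0 + 0)) has moves -a-> q2, -a-> q3, -b-> q4
  q2 = 0 | 0 | (b.0 + (0 + 0)) | a.(0 + 0 + (0 + 0)) has moves -a-> q5, -b-> q6
  q3 = a.(0 | 0) | (b.0 + (0 + 0)) | (0 + 0 + (0 + 0)) has moves -a-> q5, -b-> q7
  q4 = a.(0 | 0) | 0 | a.(0 + 0 + (0 + 0)) has moves -a-> q6, -a-> q7
  q5 = 0 | 0 | (b.0 + (0 + 0)) | (0 + 0 + (0 + 0)) has moves -b-> q8
  q6 = 0 | 0 | 0 | a.(0 + 0 + (0 + 0)) has moves -a-> q8
  q7 = a.(0 | 0) | 0 | (0 + 0 + (0 + 0)) has moves -a-> q8
  q8 = 0 | 0 | 0 | (0 + 0 + (0 + 0)) has moves stopped
Bisimilarity quotient blocks:
  B0 = {p0}
  B1 = {p1, q1}
  B2 = {p2, p3, q2, q3}
  B3 = {p6, p7, q6, q7}
  B4 = {p8, q8}
  B5 = {p5, q5}
  B6 = {p4, q4}
  B7 = {q0}
p0 ∈ B0, q0 ∈ B7 → different blocks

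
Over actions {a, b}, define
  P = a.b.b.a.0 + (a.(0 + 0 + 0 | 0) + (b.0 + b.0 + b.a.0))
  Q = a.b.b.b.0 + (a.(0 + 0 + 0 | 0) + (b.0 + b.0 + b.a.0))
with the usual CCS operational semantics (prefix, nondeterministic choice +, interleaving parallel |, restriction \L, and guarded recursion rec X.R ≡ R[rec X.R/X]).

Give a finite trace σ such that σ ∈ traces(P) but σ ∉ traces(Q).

LTS(P): 6 reachable states
  m0 = a.b.b.a.0 + (a.(0 + 0 + 0 | 0) + (b.0 + b.0 + b.a.0)) has moves —a→ m1, —a→ m2, —b→ m3, —b→ m4
  m1 = 0 + 0 + 0 | 0 has moves (no moves)
  m2 = b.b.a.0 has moves —b→ m5
  m3 = 0 has moves (no moves)
  m4 = a.0 has moves —a→ m3
  m5 = b.a.0 has moves —b→ m4
LTS(Q): 7 reachable states
  n0 = a.b.b.b.0 + (a.(0 + 0 + 0 | 0) + (b.0 + b.0 + b.a.0)) has moves —a→ n1, —a→ n2, —b→ n3, —b→ n4
  n1 = 0 + 0 + 0 | 0 has moves (no moves)
  n2 = b.b.b.0 has moves —b→ n5
  n3 = 0 has moves (no moves)
  n4 = a.0 has moves —a→ n3
  n5 = b.b.0 has moves —b→ n6
  n6 = b.0 has moves —b→ n3
Trace ⟨abba⟩ through P, begin at {m0}:
  step 1 (a): {m1, m2}
  step 2 (b): {m5}
  step 3 (b): {m4}
  step 4 (a): {m3}
  — P admits the full trace.
Trace ⟨abba⟩ through Q, begin at {n0}:
  step 1 (a): {n1, n2}
  step 2 (b): {n5}
  step 3 (b): {n6}
  step 4 (a): ∅ (Q stuck)

abba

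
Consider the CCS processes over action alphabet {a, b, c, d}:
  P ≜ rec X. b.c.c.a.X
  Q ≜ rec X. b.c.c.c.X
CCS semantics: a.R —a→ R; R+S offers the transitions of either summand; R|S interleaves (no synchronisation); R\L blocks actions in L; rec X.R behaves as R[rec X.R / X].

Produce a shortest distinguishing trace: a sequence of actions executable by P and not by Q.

bcca

LTS(P): 4 reachable states
  u0 = rec X. b.c.c.a.X → —b→ u1
  u1 = c.c.a.(rec X. b.c.c.a.X) → —c→ u2
  u2 = c.a.(rec X. b.c.c.a.X) → —c→ u3
  u3 = a.(rec X. b.c.c.a.X) → —a→ u0
LTS(Q): 4 reachable states
  v0 = rec X. b.c.c.c.X → —b→ v1
  v1 = c.c.c.(rec X. b.c.c.c.X) → —c→ v2
  v2 = c.c.(rec X. b.c.c.c.X) → —c→ v3
  v3 = c.(rec X. b.c.c.c.X) → —c→ v0
Run σ = ⟨bcca⟩ on P: start {u0}
  step 1 (b): {u1}
  step 2 (c): {u2}
  step 3 (c): {u3}
  step 4 (a): {u0}
  ✓ P
Run σ = ⟨bcca⟩ on Q: start {v0}
  step 1 (b): {v1}
  step 2 (c): {v2}
  step 3 (c): {v3}
  step 4 (a): ∅  — Q cannot continue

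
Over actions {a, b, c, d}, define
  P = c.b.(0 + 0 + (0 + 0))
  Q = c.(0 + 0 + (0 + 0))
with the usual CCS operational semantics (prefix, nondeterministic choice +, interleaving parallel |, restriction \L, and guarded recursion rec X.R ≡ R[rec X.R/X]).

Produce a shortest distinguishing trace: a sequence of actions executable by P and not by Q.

Reachable graph of P (3 states):
  p0 = c.b.(0 + 0 + (0 + 0)) has moves =c=> p1
  p1 = b.(0 + 0 + (0 + 0)) has moves =b=> p2
  p2 = 0 + 0 + (0 + 0) has moves ·
Reachable graph of Q (2 states):
  q0 = c.(0 + 0 + (0 + 0)) has moves =c=> q1
  q1 = 0 + 0 + (0 + 0) has moves ·
Executing cb from P (initial set {p0}):
  step 1 (c): {p1}
  step 2 (b): {p2}
  P completes σ.
Executing cb from Q (initial set {q0}):
  step 1 (c): {q1}
  step 2 (b): ∅  — Q cannot continue

cb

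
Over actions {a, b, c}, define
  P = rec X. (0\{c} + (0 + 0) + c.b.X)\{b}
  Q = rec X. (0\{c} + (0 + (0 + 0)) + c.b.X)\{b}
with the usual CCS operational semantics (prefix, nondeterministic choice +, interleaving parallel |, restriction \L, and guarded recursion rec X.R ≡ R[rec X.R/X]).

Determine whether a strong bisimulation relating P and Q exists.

YES

Reachable graph of P (2 states):
  m0 = rec X. (0\{c} + (0 + 0) + c.b.X)\{b} ⊢ —c→ m1
  m1 = (b.(rec X. (0\{c} + (0 + 0) + c.b.X)\{b}))\{b} ⊢ ·
Reachable graph of Q (2 states):
  n0 = rec X. (0\{c} + (0 + (0 + 0)) + c.b.X)\{b} ⊢ —c→ n1
  n1 = (b.(rec X. (0\{c} + (0 + (0 + 0)) + c.b.X)\{b}))\{b} ⊢ ·
Bisimilarity quotient blocks:
  B0 = {m0, n0}
  B1 = {m1, n1}
m0 ∈ B0, n0 ∈ B0 → same block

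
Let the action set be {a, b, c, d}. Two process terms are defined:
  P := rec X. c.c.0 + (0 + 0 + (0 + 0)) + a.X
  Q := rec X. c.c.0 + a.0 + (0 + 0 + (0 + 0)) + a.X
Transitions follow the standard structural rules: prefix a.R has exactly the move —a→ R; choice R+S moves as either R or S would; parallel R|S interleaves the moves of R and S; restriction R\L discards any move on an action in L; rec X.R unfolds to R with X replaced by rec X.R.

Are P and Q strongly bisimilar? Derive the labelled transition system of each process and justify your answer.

LTS(P): 3 reachable states
  p0 = rec X. c.c.0 + (0 + 0 + (0 + 0)) + a.X has moves —a→ p0, —c→ p1
  p1 = c.0 has moves —c→ p2
  p2 = 0 has moves ·
LTS(Q): 3 reachable states
  q0 = rec X. c.c.0 + a.0 + (0 + 0 + (0 + 0)) + a.X has moves —a→ q0, —a→ q1, —c→ q2
  q1 = 0 has moves ·
  q2 = c.0 has moves —c→ q1
Partition-refinement fixed point:
  B0 = {p0}
  B1 = {p1, q2}
  B2 = {p2, q1}
  B3 = {q0}
p0 ∈ B0, q0 ∈ B3 → different blocks

NO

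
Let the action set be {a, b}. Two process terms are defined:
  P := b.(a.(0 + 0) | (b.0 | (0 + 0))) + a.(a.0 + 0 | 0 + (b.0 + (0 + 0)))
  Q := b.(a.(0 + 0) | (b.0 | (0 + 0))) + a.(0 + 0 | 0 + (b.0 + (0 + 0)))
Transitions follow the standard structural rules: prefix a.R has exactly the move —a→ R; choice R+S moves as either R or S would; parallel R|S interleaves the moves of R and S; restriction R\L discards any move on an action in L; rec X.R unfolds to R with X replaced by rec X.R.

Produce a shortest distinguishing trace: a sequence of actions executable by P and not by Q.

aa

P's transition system — 7 states:
  m0 = b.(a.(0 + 0) | (b.0 | (0 + 0))) + a.(a.0 + 0 | 0 + (b.0 + (0 + 0))) has moves -a-> m1, -b-> m2
  m1 = a.0 + 0 | 0 + (b.0 + (0 + 0)) has moves -a-> m3, -b-> m3
  m2 = a.(0 + 0) | (b.0 | (0 + 0)) has moves -a-> m4, -b-> m5
  m3 = 0 has moves stopped
  m4 = (0 + 0) | (b.0 | (0 + 0)) has moves -b-> m6
  m5 = a.(0 + 0) | (0 | (0 + 0)) has moves -a-> m6
  m6 = (0 + 0) | (0 | (0 + 0)) has moves stopped
Q's transition system — 7 states:
  n0 = b.(a.(0 + 0) | (b.0 | (0 + 0))) + a.(0 + 0 | 0 + (b.0 + (0 + 0))) has moves -a-> n1, -b-> n2
  n1 = 0 + 0 | 0 + (b.0 + (0 + 0)) has moves -b-> n3
  n2 = a.(0 + 0) | (b.0 | (0 + 0)) has moves -a-> n4, -b-> n5
  n3 = 0 has moves stopped
  n4 = (0 + 0) | (b.0 | (0 + 0)) has moves -b-> n6
  n5 = a.(0 + 0) | (0 | (0 + 0)) has moves -a-> n6
  n6 = (0 + 0) | (0 | (0 + 0)) has moves stopped
Executing aa from P (initial set {m0}):
  after a @ step 1: {m1}
  after a @ step 2: {m3}
  P completes σ.
Executing aa from Q (initial set {n0}):
  after a @ step 1: {n1}
  after a @ step 2: ∅ (Q stuck)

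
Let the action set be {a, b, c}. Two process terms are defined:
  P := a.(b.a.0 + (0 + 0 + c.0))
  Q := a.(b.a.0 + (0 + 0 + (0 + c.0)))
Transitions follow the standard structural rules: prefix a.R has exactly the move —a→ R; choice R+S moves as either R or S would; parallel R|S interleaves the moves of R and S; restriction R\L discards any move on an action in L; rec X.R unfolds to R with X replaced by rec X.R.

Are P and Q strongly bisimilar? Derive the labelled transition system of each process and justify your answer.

P's transition system — 4 states:
  p0 = a.(b.a.0 + (0 + 0 + c.0)) → —a→ p1
  p1 = b.a.0 + (0 + 0 + c.0) → —b→ p2, —c→ p3
  p2 = a.0 → —a→ p3
  p3 = 0 → (no moves)
Q's transition system — 4 states:
  q0 = a.(b.a.0 + (0 + 0 + (0 + c.0))) → —a→ q1
  q1 = b.a.0 + (0 + 0 + (0 + c.0)) → —b→ q2, —c→ q3
  q2 = a.0 → —a→ q3
  q3 = 0 → (no moves)
Coarsest stable partition (strong bisimilarity classes):
  B0 = {p0, q0}
  B1 = {p1, q1}
  B2 = {p2, q2}
  B3 = {p3, q3}
p0 ∈ B0, q0 ∈ B0 → same block

P ~ Q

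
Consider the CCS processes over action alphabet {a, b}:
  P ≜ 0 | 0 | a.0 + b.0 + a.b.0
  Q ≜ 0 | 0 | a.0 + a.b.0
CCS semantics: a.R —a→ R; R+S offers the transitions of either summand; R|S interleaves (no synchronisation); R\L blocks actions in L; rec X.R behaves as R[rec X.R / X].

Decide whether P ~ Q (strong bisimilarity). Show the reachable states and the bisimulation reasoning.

P ≁ Q

P's transition system — 4 states:
  p0 = 0 | 0 | a.0 + b.0 + a.b.0 has moves ··a··> p1, ··a··> p2, ··b··> p3
  p1 = 0 | 0 | 0 has moves stopped
  p2 = b.0 has moves ··b··> p3
  p3 = 0 has moves stopped
Q's transition system — 4 states:
  q0 = 0 | 0 | a.0 + a.b.0 has moves ··a··> q1, ··a··> q2
  q1 = 0 | 0 | 0 has moves stopped
  q2 = b.0 has moves ··b··> q3
  q3 = 0 has moves stopped
Partition-refinement fixed point:
  B0 = {p0}
  B1 = {p1, p3, q1, q3}
  B2 = {p2, q2}
  B3 = {q0}
p0 ∈ B0, q0 ∈ B3 → different blocks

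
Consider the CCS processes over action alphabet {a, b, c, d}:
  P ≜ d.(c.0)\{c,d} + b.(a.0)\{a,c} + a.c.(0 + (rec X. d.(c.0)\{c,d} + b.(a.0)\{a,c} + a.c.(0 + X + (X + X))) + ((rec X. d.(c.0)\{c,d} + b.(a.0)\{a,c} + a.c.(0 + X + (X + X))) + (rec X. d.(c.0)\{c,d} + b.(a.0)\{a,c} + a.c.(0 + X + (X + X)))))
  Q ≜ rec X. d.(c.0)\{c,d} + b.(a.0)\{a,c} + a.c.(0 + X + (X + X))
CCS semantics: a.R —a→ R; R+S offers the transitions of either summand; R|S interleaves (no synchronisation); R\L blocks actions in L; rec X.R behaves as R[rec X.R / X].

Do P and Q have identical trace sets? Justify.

traces(P) = traces(Q)

Reachable graph of P (5 states):
  p0 = d.(c.0)\{c,d} + b.(a.0)\{a,c} + a.c.(0 + (rec X. d.(c.0)\{c,d} + b.(a.0)\{a,c} + a.c.(0 + X + (X + X))) + ((rec X. d.(c.0)\{c,d} + b.(a.0)\{a,c} + a.c.(0 + X + (X + X))) + (rec X. d.(c.0)\{c,d} + b.(a.0)\{a,c} + a.c.(0 + X + (X + X))))) → --a--▸ p1, --b--▸ p2, --d--▸ p3
  p1 = c.(0 + (rec X. d.(c.0)\{c,d} + b.(a.0)\{a,c} + a.c.(0 + X + (X + X))) + ((rec X. d.(c.0)\{c,d} + b.(a.0)\{a,c} + a.c.(0 + X + (X + X))) + (rec X. d.(c.0)\{c,d} + b.(a.0)\{a,c} + a.c.(0 + X + (X + X))))) → --c--▸ p4
  p2 = (a.0)\{a,c} → ∅
  p3 = (c.0)\{c,d} → ∅
  p4 = 0 + (rec X. d.(c.0)\{c,d} + b.(a.0)\{a,c} + a.c.(0 + X + (X + X))) + ((rec X. d.(c.0)\{c,d} + b.(a.0)\{a,c} + a.c.(0 + X + (X + X))) + (rec X. d.(c.0)\{c,d} + b.(a.0)\{a,c} + a.c.(0 + X + (X + X)))) → --a--▸ p1, --b--▸ p2, --d--▸ p3
Reachable graph of Q (5 states):
  q0 = rec X. d.(c.0)\{c,d} + b.(a.0)\{a,c} + a.c.(0 + X + (X + X)) → --a--▸ q1, --b--▸ q2, --d--▸ q3
  q1 = c.(0 + (rec X. d.(c.0)\{c,d} + b.(a.0)\{a,c} + a.c.(0 + X + (X + X))) + ((rec X. d.(c.0)\{c,d} + b.(a.0)\{a,c} + a.c.(0 + X + (X + X))) + (rec X. d.(c.0)\{c,d} + b.(a.0)\{a,c} + a.c.(0 + X + (X + X))))) → --c--▸ q4
  q2 = (a.0)\{a,c} → ∅
  q3 = (c.0)\{c,d} → ∅
  q4 = 0 + (rec X. d.(c.0)\{c,d} + b.(a.0)\{a,c} + a.c.(0 + X + (X + X))) + ((rec X. d.(c.0)\{c,d} + b.(a.0)\{a,c} + a.c.(0 + X + (X + X))) + (rec X. d.(c.0)\{c,d} + b.(a.0)\{a,c} + a.c.(0 + X + (X + X)))) → --a--▸ q1, --b--▸ q2, --d--▸ q3
Bisimilarity quotient blocks:
  B0 = {p0, p4, q0, q4}
  B1 = {p2, p3, q2, q3}
  B2 = {p1, q1}
p0 ∈ B0, q0 ∈ B0 → same block
Bisimilar ⇒ trace-equivalent.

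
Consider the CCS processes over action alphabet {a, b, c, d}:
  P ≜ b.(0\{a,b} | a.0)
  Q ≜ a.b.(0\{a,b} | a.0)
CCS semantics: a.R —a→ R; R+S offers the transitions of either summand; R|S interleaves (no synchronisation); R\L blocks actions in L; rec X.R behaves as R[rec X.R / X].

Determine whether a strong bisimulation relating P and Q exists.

Reachable graph of P (3 states):
  s0 = b.(0\{a,b} | a.0) → --b--▸ s1
  s1 = 0\{a,b} | a.0 → --a--▸ s2
  s2 = 0\{a,b} | 0 → stopped
Reachable graph of Q (4 states):
  t0 = a.b.(0\{a,b} | a.0) → --a--▸ t1
  t1 = b.(0\{a,b} | a.0) → --b--▸ t2
  t2 = 0\{a,b} | a.0 → --a--▸ t3
  t3 = 0\{a,b} | 0 → stopped
Bisimilarity quotient blocks:
  B0 = {s0, t1}
  B1 = {s1, t2}
  B2 = {s2, t3}
  B3 = {t0}
s0 ∈ B0, t0 ∈ B3 → different blocks

not bisimilar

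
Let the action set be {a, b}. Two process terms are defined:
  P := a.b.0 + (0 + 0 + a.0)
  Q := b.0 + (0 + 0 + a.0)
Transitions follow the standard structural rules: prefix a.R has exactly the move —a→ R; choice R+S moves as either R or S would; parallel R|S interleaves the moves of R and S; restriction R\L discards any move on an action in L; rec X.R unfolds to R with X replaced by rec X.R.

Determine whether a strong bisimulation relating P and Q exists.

P ≁ Q

Reachable graph of P (3 states):
  m0 = a.b.0 + (0 + 0 + a.0) :: —a→ m1, —a→ m2
  m1 = 0 :: ∅
  m2 = b.0 :: —b→ m1
Reachable graph of Q (2 states):
  n0 = b.0 + (0 + 0 + a.0) :: —a→ n1, —b→ n1
  n1 = 0 :: ∅
Bisimilarity quotient blocks:
  B0 = {m0}
  B1 = {m2}
  B2 = {m1, n1}
  B3 = {n0}
m0 ∈ B0, n0 ∈ B3 → different blocks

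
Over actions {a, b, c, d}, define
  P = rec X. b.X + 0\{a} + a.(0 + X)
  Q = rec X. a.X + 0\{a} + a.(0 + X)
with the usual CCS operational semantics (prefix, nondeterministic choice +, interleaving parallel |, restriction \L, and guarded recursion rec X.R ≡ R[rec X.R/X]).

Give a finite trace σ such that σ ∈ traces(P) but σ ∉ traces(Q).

b

LTS(P): 2 reachable states
  p0 = rec X. b.X + 0\{a} + a.(0 + X) | --a--▸ p1, --b--▸ p0
  p1 = 0 + (rec X. b.X + 0\{a} + a.(0 + X)) | --a--▸ p1, --b--▸ p0
LTS(Q): 2 reachable states
  q0 = rec X. a.X + 0\{a} + a.(0 + X) | --a--▸ q0, --a--▸ q1
  q1 = 0 + (rec X. a.X + 0\{a} + a.(0 + X)) | --a--▸ q0, --a--▸ q1
Executing b from P (initial set {p0}):
  after b @ step 1: {p0}
  ✓ P
Executing b from Q (initial set {q0}):
  after b @ step 1: no successor for Q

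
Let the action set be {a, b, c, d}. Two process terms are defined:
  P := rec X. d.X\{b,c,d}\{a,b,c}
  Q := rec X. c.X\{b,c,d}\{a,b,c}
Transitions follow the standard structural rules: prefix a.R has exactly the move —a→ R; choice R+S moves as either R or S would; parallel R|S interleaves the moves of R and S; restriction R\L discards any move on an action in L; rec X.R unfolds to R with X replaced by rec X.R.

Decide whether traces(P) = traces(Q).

traces(P) ≠ traces(Q) — witness ⟨d⟩

Reachable graph of P (2 states):
  u0 = rec X. d.X\{b,c,d}\{a,b,c} ⊢ =d=> u1
  u1 = (rec X. d.X\{b,c,d}\{a,b,c})\{b,c,d}\{a,b,c} ⊢ ∅
Reachable graph of Q (2 states):
  v0 = rec X. c.X\{b,c,d}\{a,b,c} ⊢ =c=> v1
  v1 = (rec X. c.X\{b,c,d}\{a,b,c})\{b,c,d}\{a,b,c} ⊢ ∅
Run σ = ⟨d⟩ on P: start {u0}
  [1] d ⇒ {u1}
  ✓ P
Run σ = ⟨d⟩ on Q: start {v0}
  [1] d ⇒ ∅ (Q stuck)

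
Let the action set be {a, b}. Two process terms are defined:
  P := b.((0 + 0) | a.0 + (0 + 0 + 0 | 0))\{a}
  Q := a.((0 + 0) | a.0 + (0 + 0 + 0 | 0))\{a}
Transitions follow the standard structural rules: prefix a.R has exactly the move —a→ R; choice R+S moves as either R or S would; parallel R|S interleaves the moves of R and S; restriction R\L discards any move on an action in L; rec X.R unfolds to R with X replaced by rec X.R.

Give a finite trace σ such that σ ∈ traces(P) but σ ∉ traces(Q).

b

LTS(P): 2 reachable states
  u0 = b.((0 + 0) | a.0 + (0 + 0 + 0 | 0))\{a} → ··b··> u1
  u1 = ((0 + 0) | a.0 + (0 + 0 + 0 | 0))\{a} → deadlocked
LTS(Q): 2 reachable states
  v0 = a.((0 + 0) | a.0 + (0 + 0 + 0 | 0))\{a} → ··a··> v1
  v1 = ((0 + 0) | a.0 + (0 + 0 + 0 | 0))\{a} → deadlocked
Executing b from P (initial set {u0}):
  [1] b ⇒ {u1}
  ✓ P
Executing b from Q (initial set {v0}):
  [1] b ⇒ ∅  — Q cannot continue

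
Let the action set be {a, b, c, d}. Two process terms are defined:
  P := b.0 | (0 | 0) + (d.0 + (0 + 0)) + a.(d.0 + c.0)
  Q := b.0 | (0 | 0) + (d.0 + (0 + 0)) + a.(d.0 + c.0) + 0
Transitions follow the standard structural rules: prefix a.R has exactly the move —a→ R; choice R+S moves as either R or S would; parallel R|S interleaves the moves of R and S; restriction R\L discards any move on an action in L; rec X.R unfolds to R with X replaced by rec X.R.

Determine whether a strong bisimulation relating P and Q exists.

P's transition system — 4 states:
  p0 = b.0 | (0 | 0) + (d.0 + (0 + 0)) + a.(d.0 + c.0) :: ··a··> p1, ··b··> p2, ··d··> p3
  p1 = d.0 + c.0 :: ··c··> p3, ··d··> p3
  p2 = 0 | (0 | 0) :: ∅
  p3 = 0 :: ∅
Q's transition system — 4 states:
  q0 = b.0 | (0 | 0) + (d.0 + (0 + 0)) + a.(d.0 + c.0) + 0 :: ··a··> q1, ··b··> q2, ··d··> q3
  q1 = d.0 + c.0 :: ··c··> q3, ··d··> q3
  q2 = 0 | (0 | 0) :: ∅
  q3 = 0 :: ∅
Coarsest stable partition (strong bisimilarity classes):
  B0 = {p0, q0}
  B1 = {p2, p3, q2, q3}
  B2 = {p1, q1}
p0 ∈ B0, q0 ∈ B0 → same block

YES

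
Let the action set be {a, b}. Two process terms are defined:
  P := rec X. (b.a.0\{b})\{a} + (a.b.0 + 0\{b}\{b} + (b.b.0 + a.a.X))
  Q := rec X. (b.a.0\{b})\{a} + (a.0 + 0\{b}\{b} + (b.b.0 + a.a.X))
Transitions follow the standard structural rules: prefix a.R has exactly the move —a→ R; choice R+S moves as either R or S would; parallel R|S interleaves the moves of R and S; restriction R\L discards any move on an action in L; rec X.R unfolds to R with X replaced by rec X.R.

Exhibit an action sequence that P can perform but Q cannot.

ab

P's transition system — 5 states:
  m0 = rec X. (b.a.0\{b})\{a} + (a.b.0 + 0\{b}\{b} + (b.b.0 + a.a.X)) ⊢ ··a··> m1, ··a··> m2, ··b··> m2, ··b··> m3
  m1 = a.(rec X. (b.a.0\{b})\{a} + (a.b.0 + 0\{b}\{b} + (b.b.0 + a.a.X))) ⊢ ··a··> m0
  m2 = b.0 ⊢ ··b··> m4
  m3 = (a.0\{b})\{a} ⊢ ∅
  m4 = 0 ⊢ ∅
Q's transition system — 5 states:
  n0 = rec X. (b.a.0\{b})\{a} + (a.0 + 0\{b}\{b} + (b.b.0 + a.a.X)) ⊢ ··a··> n1, ··a··> n2, ··b··> n3, ··b··> n4
  n1 = 0 ⊢ ∅
  n2 = a.(rec X. (b.a.0\{b})\{a} + (a.0 + 0\{b}\{b} + (b.b.0 + a.a.X))) ⊢ ··a··> n0
  n3 = (a.0\{b})\{a} ⊢ ∅
  n4 = b.0 ⊢ ··b··> n1
Run σ = ⟨ab⟩ on P: start {m0}
  [1] a ⇒ {m1, m2}
  [2] b ⇒ {m4}
  — P admits the full trace.
Run σ = ⟨ab⟩ on Q: start {n0}
  [1] a ⇒ {n1, n2}
  [2] b ⇒ no successor for Q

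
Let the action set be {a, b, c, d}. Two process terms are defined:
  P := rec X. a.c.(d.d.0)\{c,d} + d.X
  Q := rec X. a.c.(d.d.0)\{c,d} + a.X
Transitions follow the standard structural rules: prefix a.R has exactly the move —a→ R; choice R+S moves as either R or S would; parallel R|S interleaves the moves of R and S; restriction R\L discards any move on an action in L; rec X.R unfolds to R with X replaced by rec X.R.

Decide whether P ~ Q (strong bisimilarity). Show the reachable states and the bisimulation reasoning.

Reachable graph of P (3 states):
  m0 = rec X. a.c.(d.d.0)\{c,d} + d.X → ··a··> m1, ··d··> m0
  m1 = c.(d.d.0)\{c,d} → ··c··> m2
  m2 = (d.d.0)\{c,d} → deadlocked
Reachable graph of Q (3 states):
  n0 = rec X. a.c.(d.d.0)\{c,d} + a.X → ··a··> n0, ··a··> n1
  n1 = c.(d.d.0)\{c,d} → ··c··> n2
  n2 = (d.d.0)\{c,d} → deadlocked
Partition-refinement fixed point:
  B0 = {m0}
  B1 = {m1, n1}
  B2 = {m2, n2}
  B3 = {n0}
m0 ∈ B0, n0 ∈ B3 → different blocks

P ≁ Q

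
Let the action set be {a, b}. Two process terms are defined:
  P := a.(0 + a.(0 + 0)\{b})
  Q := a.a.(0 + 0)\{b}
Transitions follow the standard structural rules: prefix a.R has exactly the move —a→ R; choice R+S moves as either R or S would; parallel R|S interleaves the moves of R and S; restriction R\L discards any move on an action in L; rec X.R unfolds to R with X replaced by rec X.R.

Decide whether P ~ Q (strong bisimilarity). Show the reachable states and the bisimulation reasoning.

LTS(P): 3 reachable states
  p0 = a.(0 + a.(0 + 0)\{b}) has moves =a=> p1
  p1 = 0 + a.(0 + 0)\{b} has moves =a=> p2
  p2 = (0 + 0)\{b} has moves (no moves)
LTS(Q): 3 reachable states
  q0 = a.a.(0 + 0)\{b} has moves =a=> q1
  q1 = a.(0 + 0)\{b} has moves =a=> q2
  q2 = (0 + 0)\{b} has moves (no moves)
Coarsest stable partition (strong bisimilarity classes):
  B0 = {p0, q0}
  B1 = {p1, q1}
  B2 = {p2, q2}
p0 ∈ B0, q0 ∈ B0 → same block

bisimilar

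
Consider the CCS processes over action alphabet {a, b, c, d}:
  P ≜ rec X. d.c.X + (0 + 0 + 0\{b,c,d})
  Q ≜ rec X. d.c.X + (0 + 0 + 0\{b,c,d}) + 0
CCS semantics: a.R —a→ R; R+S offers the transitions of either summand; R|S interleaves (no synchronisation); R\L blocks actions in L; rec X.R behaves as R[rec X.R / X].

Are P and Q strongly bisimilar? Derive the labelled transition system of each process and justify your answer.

LTS(P): 2 reachable states
  s0 = rec X. d.c.X + (0 + 0 + 0\{b,c,d}) | --d--▸ s1
  s1 = c.(rec X. d.c.X + (0 + 0 + 0\{b,c,d})) | --c--▸ s0
LTS(Q): 2 reachable states
  t0 = rec X. d.c.X + (0 + 0 + 0\{b,c,d}) + 0 | --d--▸ t1
  t1 = c.(rec X. d.c.X + (0 + 0 + 0\{b,c,d}) + 0) | --c--▸ t0
Bisimilarity quotient blocks:
  B0 = {s0, t0}
  B1 = {s1, t1}
s0 ∈ B0, t0 ∈ B0 → same block

P ~ Q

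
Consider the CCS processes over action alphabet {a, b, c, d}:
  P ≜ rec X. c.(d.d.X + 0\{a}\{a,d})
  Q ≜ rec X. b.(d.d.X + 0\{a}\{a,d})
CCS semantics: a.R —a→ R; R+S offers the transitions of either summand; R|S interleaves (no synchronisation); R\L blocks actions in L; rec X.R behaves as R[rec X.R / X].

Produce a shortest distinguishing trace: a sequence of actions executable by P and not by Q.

c

P's transition system — 3 states:
  m0 = rec X. c.(d.d.X + 0\{a}\{a,d}) has moves --c--▸ m1
  m1 = d.d.(rec X. c.(d.d.X + 0\{a}\{a,d})) + 0\{a}\{a,d} has moves --d--▸ m2
  m2 = d.(rec X. c.(d.d.X + 0\{a}\{a,d})) has moves --d--▸ m0
Q's transition system — 3 states:
  n0 = rec X. b.(d.d.X + 0\{a}\{a,d}) has moves --b--▸ n1
  n1 = d.d.(rec X. b.(d.d.X + 0\{a}\{a,d})) + 0\{a}\{a,d} has moves --d--▸ n2
  n2 = d.(rec X. b.(d.d.X + 0\{a}\{a,d})) has moves --d--▸ n0
Executing c from P (initial set {m0}):
  after c @ step 1: {m1}
  P completes σ.
Executing c from Q (initial set {n0}):
  after c @ step 1: ∅  — Q cannot continue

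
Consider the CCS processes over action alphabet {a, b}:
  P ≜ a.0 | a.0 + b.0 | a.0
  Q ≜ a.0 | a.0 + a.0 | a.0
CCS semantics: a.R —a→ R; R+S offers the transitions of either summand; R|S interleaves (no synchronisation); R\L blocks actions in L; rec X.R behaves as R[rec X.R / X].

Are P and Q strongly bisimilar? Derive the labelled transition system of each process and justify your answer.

LTS(P): 5 reachable states
  s0 = a.0 | a.0 + b.0 | a.0 | --a--▸ s1, --a--▸ s2, --a--▸ s3, --b--▸ s1
  s1 = 0 | a.0 | --a--▸ s4
  s2 = a.0 | 0 | --a--▸ s4
  s3 = b.0 | 0 | --b--▸ s4
  s4 = 0 | 0 | stopped
LTS(Q): 4 reachable states
  t0 = a.0 | a.0 + a.0 | a.0 | --a--▸ t1, --a--▸ t2
  t1 = 0 | a.0 | --a--▸ t3
  t2 = a.0 | 0 | --a--▸ t3
  t3 = 0 | 0 | stopped
Partition-refinement fixed point:
  B0 = {s0}
  B1 = {s1, s2, t1, t2}
  B2 = {s4, t3}
  B3 = {s3}
  B4 = {t0}
s0 ∈ B0, t0 ∈ B4 → different blocks

NO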